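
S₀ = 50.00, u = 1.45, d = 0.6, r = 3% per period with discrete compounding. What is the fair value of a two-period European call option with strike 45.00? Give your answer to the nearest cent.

Risk-neutral probability p = (1 + 0.03 − 0.6)/(1.45 − 0.6) = 0.4300/0.8500 = 0.5059
Terminal stock prices: S_uu = 105.1, S_ud = 43.5, S_dd = 18
Terminal payoffs (S − K): max(60.12, 0) = 60.12, max(-1.5, 0) = 0, max(-27, 0) = 0
Node u (S = 72.5): V_u = 1/1.03·[0.5059·60.1250 + 0.4941·0.0000] = 29.5303
Node d (S = 30): V_d = 1/1.03·[0.5059·0.0000 + 0.4941·0.0000] = 0.0000
Node 0 (S = 50): V_0 = 1/1.03·[0.5059·29.5303 + 0.4941·0.0000] = 14.5037

14.50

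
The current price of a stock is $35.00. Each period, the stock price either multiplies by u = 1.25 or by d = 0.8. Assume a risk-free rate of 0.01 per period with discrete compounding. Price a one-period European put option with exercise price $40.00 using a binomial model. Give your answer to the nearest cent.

$6.34

Risk-neutral probability p = (1 + 0.01 − 0.8)/(1.25 − 0.8) = 0.2100/0.4500 = 0.4667
Terminal stock prices: S_u = 43.75, S_d = 28
Terminal payoffs (K − S): max(-3.75, 0) = 0, max(12, 0) = 12
Node 0 (S = 35): V_0 = 1/1.01·[0.4667·0.0000 + 0.5333·12.0000] = 6.3366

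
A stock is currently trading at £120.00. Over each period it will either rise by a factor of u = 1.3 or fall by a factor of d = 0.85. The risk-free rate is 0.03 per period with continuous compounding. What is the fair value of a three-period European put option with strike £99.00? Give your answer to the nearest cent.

£4.97

Risk-neutral probability p = (e^0.03 − 0.85)/(1.3 − 0.85) = 0.1805/0.4500 = 0.4010
Terminal stock prices: S_uuu = 263.6, S_uud = 172.4, S_udd = 112.7, S_ddd = 73.69
Terminal payoffs (K − S): max(-164.6, 0) = 0, max(-73.38, 0) = 0, max(-13.71, 0) = 0, max(25.31, 0) = 25.31
Node uu (S = 202.8): V_uu = e^(−0.03)·[0.4010·0.0000 + 0.5990·0.0000] = 0.0000
Node ud (S = 132.6): V_ud = e^(−0.03)·[0.4010·0.0000 + 0.5990·0.0000] = 0.0000
Node dd (S = 86.7): V_dd = e^(−0.03)·[0.4010·0.0000 + 0.5990·25.3050] = 14.7095
Node u (S = 156): V_u = e^(−0.03)·[0.4010·0.0000 + 0.5990·0.0000] = 0.0000
Node d (S = 102): V_d = e^(−0.03)·[0.4010·0.0000 + 0.5990·14.7095] = 8.5504
Node 0 (S = 120): V_0 = e^(−0.03)·[0.4010·0.0000 + 0.5990·8.5504] = 4.9703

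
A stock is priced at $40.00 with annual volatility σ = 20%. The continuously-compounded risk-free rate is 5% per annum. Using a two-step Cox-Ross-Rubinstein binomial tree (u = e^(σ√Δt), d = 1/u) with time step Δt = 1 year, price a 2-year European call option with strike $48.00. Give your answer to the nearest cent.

CRR parameters: u = e^(σ√Δt) = e^(0.2·√1) = 1.2214, d = 1/u = 0.8187
Per-period rate: rΔt = 0.05·1 = 0.05, so R = e^0.05 = 1.0513
Risk-neutral probability p = (e^0.05 − 0.8187)/(1.2214 − 0.8187) = 0.2325/0.4027 = 0.5775
Terminal stock prices: S_uu = 59.67, S_ud = 40, S_dd = 26.81
Terminal payoffs (S − K): max(11.67, 0) = 11.67, max(-8, 0) = 0, max(-21.19, 0) = 0
Node u (S = 48.86): V_u = e^(−0.05)·[0.5775·11.6730 + 0.4225·0.0000] = 6.4123
Node d (S = 32.75): V_d = e^(−0.05)·[0.5775·0.0000 + 0.4225·0.0000] = 0.0000
Node 0 (S = 40): V_0 = e^(−0.05)·[0.5775·6.4123 + 0.4225·0.0000] = 3.5225

$3.52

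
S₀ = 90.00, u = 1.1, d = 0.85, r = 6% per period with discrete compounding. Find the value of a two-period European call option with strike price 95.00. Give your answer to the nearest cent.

Risk-neutral probability p = (1 + 0.06 − 0.85)/(1.1 − 0.85) = 0.2100/0.2500 = 0.8400
Terminal stock prices: S_uu = 108.9, S_ud = 84.15, S_dd = 65.02
Terminal payoffs (S − K): max(13.9, 0) = 13.9, max(-10.85, 0) = 0, max(-29.98, 0) = 0
Node u (S = 99): V_u = 1/1.06·[0.8400·13.9000 + 0.1600·0.0000] = 11.0151
Node d (S = 76.5): V_d = 1/1.06·[0.8400·0.0000 + 0.1600·0.0000] = 0.0000
Node 0 (S = 90): V_0 = 1/1.06·[0.8400·11.0151 + 0.1600·0.0000] = 8.7289

8.73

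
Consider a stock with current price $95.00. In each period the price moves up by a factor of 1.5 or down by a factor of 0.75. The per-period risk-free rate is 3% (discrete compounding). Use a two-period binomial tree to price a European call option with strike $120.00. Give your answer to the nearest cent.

$12.32

Risk-neutral probability p = (1 + 0.03 − 0.75)/(1.5 − 0.75) = 0.2800/0.7500 = 0.3733
Terminal stock prices: S_uu = 213.8, S_ud = 106.9, S_dd = 53.44
Terminal payoffs (S − K): max(93.75, 0) = 93.75, max(-13.12, 0) = 0, max(-66.56, 0) = 0
Node u (S = 142.5): V_u = 1/1.03·[0.3733·93.7500 + 0.6267·0.0000] = 33.9806
Node d (S = 71.25): V_d = 1/1.03·[0.3733·0.0000 + 0.6267·0.0000] = 0.0000
Node 0 (S = 95): V_0 = 1/1.03·[0.3733·33.9806 + 0.6267·0.0000] = 12.3166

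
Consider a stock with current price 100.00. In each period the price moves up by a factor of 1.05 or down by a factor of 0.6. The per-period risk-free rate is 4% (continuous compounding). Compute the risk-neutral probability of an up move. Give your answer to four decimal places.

p = 0.9796

Risk-neutral probability p = (e^0.04 − 0.6)/(1.05 − 0.6) = 0.4408/0.4500 = 0.9796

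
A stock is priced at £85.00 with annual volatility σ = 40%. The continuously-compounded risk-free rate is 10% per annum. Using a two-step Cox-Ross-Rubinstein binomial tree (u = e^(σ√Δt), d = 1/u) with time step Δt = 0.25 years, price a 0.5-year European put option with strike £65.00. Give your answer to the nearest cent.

£1.81

CRR parameters: u = e^(σ√Δt) = e^(0.4·√0.25) = 1.2214, d = 1/u = 0.8187
Per-period rate: rΔt = 0.1·0.25 = 0.025, so R = e^0.025 = 1.0253
Risk-neutral probability p = (e^0.025 − 0.8187)/(1.2214 − 0.8187) = 0.2066/0.4027 = 0.5130
Terminal stock prices: S_uu = 126.8, S_ud = 85, S_dd = 56.98
Terminal payoffs (K − S): max(-61.81, 0) = 0, max(-20, 0) = 0, max(8.023, 0) = 8.023
Node u (S = 103.8): V_u = e^(−0.025)·[0.5130·0.0000 + 0.4870·0.0000] = 0.0000
Node d (S = 69.59): V_d = e^(−0.025)·[0.5130·0.0000 + 0.4870·8.0228] = 3.8104
Node 0 (S = 85): V_0 = e^(−0.025)·[0.5130·0.0000 + 0.4870·3.8104] = 1.8097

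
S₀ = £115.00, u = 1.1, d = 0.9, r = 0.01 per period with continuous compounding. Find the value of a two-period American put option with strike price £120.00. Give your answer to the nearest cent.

£8.84

Risk-neutral probability p = (e^0.01 − 0.9)/(1.1 − 0.9) = 0.1101/0.2000 = 0.5503
Terminal stock prices: S_uu = 139.2, S_ud = 113.9, S_dd = 93.15
Terminal payoffs (K − S): max(-19.15, 0) = 0, max(6.15, 0) = 6.15, max(26.85, 0) = 26.85
Node u (S = 126.5): continuation = e^(−0.01)·[0.5503·0.0000 + 0.4497·6.1500] = 2.7384; exercise value = 0.0000 ≤ continuation, so V_u = 2.7384
Node d (S = 103.5): continuation = e^(−0.01)·[0.5503·6.1500 + 0.4497·26.8500] = 15.3060; exercise value = 16.5000 > continuation, so V_d = 16.5000 (exercise)
Node 0 (S = 115): continuation = e^(−0.01)·[0.5503·2.7384 + 0.4497·16.5000] = 8.8389; exercise value = 5.0000 ≤ continuation, so V_0 = 8.8389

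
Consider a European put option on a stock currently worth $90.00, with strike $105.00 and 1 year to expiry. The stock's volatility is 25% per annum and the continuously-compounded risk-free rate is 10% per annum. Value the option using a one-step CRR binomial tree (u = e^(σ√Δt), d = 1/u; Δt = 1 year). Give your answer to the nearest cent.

CRR parameters: u = e^(σ√Δt) = e^(0.25·√1) = 1.2840, d = 1/u = 0.7788
Per-period rate: rΔt = 0.1·1 = 0.1, so R = e^0.1 = 1.1052
Risk-neutral probability p = (e^0.1 − 0.7788)/(1.2840 − 0.7788) = 0.3264/0.5052 = 0.6460
Terminal stock prices: S_u = 115.6, S_d = 70.09
Terminal payoffs (K − S): max(-10.56, 0) = 0, max(34.91, 0) = 34.91
Node 0 (S = 90): V_0 = e^(−0.1)·[0.6460·0.0000 + 0.3540·34.9079] = 11.1818

$11.18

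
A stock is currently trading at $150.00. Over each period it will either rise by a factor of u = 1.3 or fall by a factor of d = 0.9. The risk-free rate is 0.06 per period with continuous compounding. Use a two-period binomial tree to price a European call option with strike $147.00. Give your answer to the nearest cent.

Risk-neutral probability p = (e^0.06 − 0.9)/(1.3 − 0.9) = 0.1618/0.4000 = 0.4046
Terminal stock prices: S_uu = 253.5, S_ud = 175.5, S_dd = 121.5
Terminal payoffs (S − K): max(106.5, 0) = 106.5, max(28.5, 0) = 28.5, max(-25.5, 0) = 0
Node u (S = 195): V_u = e^(−0.06)·[0.4046·106.5000 + 0.5954·28.5000] = 56.5606
Node d (S = 135): V_d = e^(−0.06)·[0.4046·28.5000 + 0.5954·0.0000] = 10.8593
Node 0 (S = 150): V_0 = e^(−0.06)·[0.4046·56.5606 + 0.5954·10.8593] = 27.6405

$27.64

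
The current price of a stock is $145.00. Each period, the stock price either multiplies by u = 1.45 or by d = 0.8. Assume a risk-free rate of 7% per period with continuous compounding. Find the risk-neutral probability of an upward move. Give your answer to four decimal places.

Risk-neutral probability p = (e^0.07 − 0.8)/(1.45 − 0.8) = 0.2725/0.6500 = 0.4192

p = 0.4192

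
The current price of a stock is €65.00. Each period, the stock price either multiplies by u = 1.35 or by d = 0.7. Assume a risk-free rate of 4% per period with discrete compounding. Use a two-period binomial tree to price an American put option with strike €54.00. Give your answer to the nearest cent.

€4.66

Risk-neutral probability p = (1 + 0.04 − 0.7)/(1.35 − 0.7) = 0.3400/0.6500 = 0.5231
Terminal stock prices: S_uu = 118.5, S_ud = 61.42, S_dd = 31.85
Terminal payoffs (K − S): max(-64.46, 0) = 0, max(-7.425, 0) = 0, max(22.15, 0) = 22.15
Node u (S = 87.75): continuation = 1/1.04·[0.5231·0.0000 + 0.4769·0.0000] = 0.0000; exercise value = 0.0000 ≤ continuation, so V_u = 0.0000
Node d (S = 45.5): continuation = 1/1.04·[0.5231·0.0000 + 0.4769·22.1500] = 10.1575; exercise value = 8.5000 ≤ continuation, so V_d = 10.1575
Node 0 (S = 65): continuation = 1/1.04·[0.5231·0.0000 + 0.4769·10.1575] = 4.6580; exercise value = 0.0000 ≤ continuation, so V_0 = 4.6580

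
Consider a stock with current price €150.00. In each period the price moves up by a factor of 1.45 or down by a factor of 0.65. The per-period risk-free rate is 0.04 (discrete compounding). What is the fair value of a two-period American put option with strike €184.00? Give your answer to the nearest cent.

€52.47

Risk-neutral probability p = (1 + 0.04 − 0.65)/(1.45 − 0.65) = 0.3900/0.8000 = 0.4875
Terminal stock prices: S_uu = 315.4, S_ud = 141.4, S_dd = 63.38
Terminal payoffs (K − S): max(-131.4, 0) = 0, max(42.62, 0) = 42.62, max(120.6, 0) = 120.6
Node u (S = 217.5): continuation = 1/1.04·[0.4875·0.0000 + 0.5125·42.6250] = 21.0051; exercise value = 0.0000 ≤ continuation, so V_u = 21.0051
Node d (S = 97.5): continuation = 1/1.04·[0.4875·42.6250 + 0.5125·120.6250] = 79.4231; exercise value = 86.5000 > continuation, so V_d = 86.5000 (exercise)
Node 0 (S = 150): continuation = 1/1.04·[0.4875·21.0051 + 0.5125·86.5000] = 52.4723; exercise value = 34.0000 ≤ continuation, so V_0 = 52.4723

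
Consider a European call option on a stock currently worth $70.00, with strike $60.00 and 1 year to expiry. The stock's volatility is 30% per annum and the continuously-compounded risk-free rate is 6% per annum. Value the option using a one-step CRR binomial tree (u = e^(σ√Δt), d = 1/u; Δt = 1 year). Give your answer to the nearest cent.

CRR parameters: u = e^(σ√Δt) = e^(0.3·√1) = 1.3499, d = 1/u = 0.7408
Per-period rate: rΔt = 0.06·1 = 0.06, so R = e^0.06 = 1.0618
Risk-neutral probability p = (e^0.06 − 0.7408)/(1.3499 − 0.7408) = 0.3210/0.6090 = 0.5271
Terminal stock prices: S_u = 94.49, S_d = 51.86
Terminal payoffs (S − K): max(34.49, 0) = 34.49, max(-8.143, 0) = 0
Node 0 (S = 70): V_0 = e^(−0.06)·[0.5271·34.4901 + 0.4729·0.0000] = 17.1207

$17.12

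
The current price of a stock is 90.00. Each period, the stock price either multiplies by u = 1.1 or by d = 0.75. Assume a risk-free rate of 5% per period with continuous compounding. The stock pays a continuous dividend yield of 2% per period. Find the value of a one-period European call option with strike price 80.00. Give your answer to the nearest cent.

Per-period risk-free factor R = e^0.05 = 1.0513; dividend-adjusted growth = e^(0.05−0.02) = 1.0305.
Risk-neutral probability p = (1.0305 − 0.75)/(1.1 − 0.75) = 0.2805/0.3500 = 0.8013
Terminal stock prices: S_u = 99, S_d = 67.5
Terminal payoffs (S − K): max(19, 0) = 19, max(-12.5, 0) = 0
Node 0 (S = 90): V_0 = e^(−0.05)·[0.8013·19.0000 + 0.1987·0.0000] = 14.4822

14.48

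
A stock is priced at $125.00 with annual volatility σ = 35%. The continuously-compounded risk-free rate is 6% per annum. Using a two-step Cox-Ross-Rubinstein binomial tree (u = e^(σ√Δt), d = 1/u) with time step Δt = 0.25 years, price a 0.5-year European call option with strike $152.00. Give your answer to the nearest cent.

$6.14

CRR parameters: u = e^(σ√Δt) = e^(0.35·√0.25) = 1.1912, d = 1/u = 0.8395
Per-period rate: rΔt = 0.06·0.25 = 0.015, so R = e^0.015 = 1.0151
Risk-neutral probability p = (e^0.015 − 0.8395)/(1.1912 − 0.8395) = 0.1757/0.3518 = 0.4993
Terminal stock prices: S_uu = 177.4, S_ud = 125, S_dd = 88.09
Terminal payoffs (S − K): max(25.38, 0) = 25.38, max(-27, 0) = 0, max(-63.91, 0) = 0
Node u (S = 148.9): V_u = e^(−0.015)·[0.4993·25.3834 + 0.5007·0.0000] = 12.4858
Node d (S = 104.9): V_d = e^(−0.015)·[0.4993·0.0000 + 0.5007·0.0000] = 0.0000
Node 0 (S = 125): V_0 = e^(−0.015)·[0.4993·12.4858 + 0.5007·0.0000] = 6.1416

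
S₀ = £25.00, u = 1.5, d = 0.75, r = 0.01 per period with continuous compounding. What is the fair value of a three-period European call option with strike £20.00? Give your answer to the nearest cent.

Risk-neutral probability p = (e^0.01 − 0.75)/(1.5 − 0.75) = 0.2601/0.7500 = 0.3467
Terminal stock prices: S_uuu = 84.38, S_uud = 42.19, S_udd = 21.09, S_ddd = 10.55
Terminal payoffs (S − K): max(64.38, 0) = 64.38, max(22.19, 0) = 22.19, max(1.094, 0) = 1.094, max(-9.453, 0) = 0
Node uu (S = 56.25): V_uu = e^(−0.01)·[0.3467·64.3750 + 0.6533·22.1875] = 36.4490
Node ud (S = 28.12): V_ud = e^(−0.01)·[0.3467·22.1875 + 0.6533·1.0938] = 8.3240
Node dd (S = 14.06): V_dd = e^(−0.01)·[0.3467·1.0938 + 0.6533·0.0000] = 0.3755
Node u (S = 37.5): V_u = e^(−0.01)·[0.3467·36.4490 + 0.6533·8.3240] = 17.8960
Node d (S = 18.75): V_d = e^(−0.01)·[0.3467·8.3240 + 0.6533·0.3755] = 3.1003
Node 0 (S = 25): V_0 = e^(−0.01)·[0.3467·17.8960 + 0.6533·3.1003] = 8.1486

£8.15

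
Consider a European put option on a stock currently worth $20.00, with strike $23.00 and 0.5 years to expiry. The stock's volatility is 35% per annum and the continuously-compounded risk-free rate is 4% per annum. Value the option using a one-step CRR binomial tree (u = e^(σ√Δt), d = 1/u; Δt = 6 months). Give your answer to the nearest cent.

$3.77

CRR parameters: u = e^(σ√Δt) = e^(0.35·√0.5) = 1.2808, d = 1/u = 0.7808
Per-period rate: rΔt = 0.04·0.5 = 0.02, so R = e^0.02 = 1.0202
Risk-neutral probability p = (e^0.02 − 0.7808)/(1.2808 − 0.7808) = 0.2394/0.5000 = 0.4788
Terminal stock prices: S_u = 25.62, S_d = 15.62
Terminal payoffs (K − S): max(-2.616, 0) = 0, max(7.385, 0) = 7.385
Node 0 (S = 20): V_0 = e^(−0.02)·[0.4788·0.0000 + 0.5212·7.3848] = 3.7724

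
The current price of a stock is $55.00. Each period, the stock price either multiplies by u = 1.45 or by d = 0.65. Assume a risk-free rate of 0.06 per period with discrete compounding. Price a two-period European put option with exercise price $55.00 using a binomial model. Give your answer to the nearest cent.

Risk-neutral probability p = (1 + 0.06 − 0.65)/(1.45 − 0.65) = 0.4100/0.8000 = 0.5125
Terminal stock prices: S_uu = 115.6, S_ud = 51.84, S_dd = 23.24
Terminal payoffs (K − S): max(-60.64, 0) = 0, max(3.163, 0) = 3.163, max(31.76, 0) = 31.76
Node u (S = 79.75): V_u = 1/1.06·[0.5125·0.0000 + 0.4875·3.1625] = 1.4545
Node d (S = 35.75): V_d = 1/1.06·[0.5125·3.1625 + 0.4875·31.7625] = 16.1368
Node 0 (S = 55): V_0 = 1/1.06·[0.5125·1.4545 + 0.4875·16.1368] = 8.1246

$8.12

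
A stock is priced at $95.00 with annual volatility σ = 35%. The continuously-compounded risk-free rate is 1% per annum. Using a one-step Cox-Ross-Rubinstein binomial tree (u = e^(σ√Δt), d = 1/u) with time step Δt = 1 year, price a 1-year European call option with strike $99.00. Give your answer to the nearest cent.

CRR parameters: u = e^(σ√Δt) = e^(0.35·√1) = 1.4191, d = 1/u = 0.7047
Per-period rate: rΔt = 0.01·1 = 0.01, so R = e^0.01 = 1.0101
Risk-neutral probability p = (e^0.01 − 0.7047)/(1.4191 − 0.7047) = 0.3054/0.7144 = 0.4275
Terminal stock prices: S_u = 134.8, S_d = 66.95
Terminal payoffs (S − K): max(35.81, 0) = 35.81, max(-32.05, 0) = 0
Node 0 (S = 95): V_0 = e^(−0.01)·[0.4275·35.8114 + 0.5725·0.0000] = 15.1553

$15.16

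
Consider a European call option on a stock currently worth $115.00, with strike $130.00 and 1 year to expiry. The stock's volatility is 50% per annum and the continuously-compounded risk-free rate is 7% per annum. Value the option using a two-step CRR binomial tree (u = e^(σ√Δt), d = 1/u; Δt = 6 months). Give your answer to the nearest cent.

$20.53

CRR parameters: u = e^(σ√Δt) = e^(0.5·√0.5) = 1.4241, d = 1/u = 0.7022
Per-period rate: rΔt = 0.07·0.5 = 0.035, so R = e^0.035 = 1.0356
Risk-neutral probability p = (e^0.035 − 0.7022)/(1.4241 − 0.7022) = 0.3334/0.7219 = 0.4619
Terminal stock prices: S_uu = 233.2, S_ud = 115, S_dd = 56.7
Terminal payoffs (S − K): max(103.2, 0) = 103.2, max(-15, 0) = 0, max(-73.3, 0) = 0
Node u (S = 163.8): V_u = e^(−0.035)·[0.4619·103.2332 + 0.5381·0.0000] = 46.0394
Node d (S = 80.75): V_d = e^(−0.035)·[0.4619·0.0000 + 0.5381·0.0000] = 0.0000
Node 0 (S = 115): V_0 = e^(−0.035)·[0.4619·46.0394 + 0.5381·0.0000] = 20.5324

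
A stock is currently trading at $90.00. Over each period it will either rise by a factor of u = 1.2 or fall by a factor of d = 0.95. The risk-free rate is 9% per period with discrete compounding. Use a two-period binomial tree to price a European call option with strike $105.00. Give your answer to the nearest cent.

$6.49

Risk-neutral probability p = (1 + 0.09 − 0.95)/(1.2 − 0.95) = 0.1400/0.2500 = 0.5600
Terminal stock prices: S_uu = 129.6, S_ud = 102.6, S_dd = 81.22
Terminal payoffs (S − K): max(24.6, 0) = 24.6, max(-2.4, 0) = 0, max(-23.78, 0) = 0
Node u (S = 108): V_u = 1/1.09·[0.5600·24.6000 + 0.4400·0.0000] = 12.6385
Node d (S = 85.5): V_d = 1/1.09·[0.5600·0.0000 + 0.4400·0.0000] = 0.0000
Node 0 (S = 90): V_0 = 1/1.09·[0.5600·12.6385 + 0.4400·0.0000] = 6.4932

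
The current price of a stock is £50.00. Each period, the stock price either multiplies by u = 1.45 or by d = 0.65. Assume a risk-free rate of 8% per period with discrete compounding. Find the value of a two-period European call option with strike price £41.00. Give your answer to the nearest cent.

£18.49

Risk-neutral probability p = (1 + 0.08 − 0.65)/(1.45 − 0.65) = 0.4300/0.8000 = 0.5375
Terminal stock prices: S_uu = 105.1, S_ud = 47.12, S_dd = 21.13
Terminal payoffs (S − K): max(64.12, 0) = 64.12, max(6.125, 0) = 6.125, max(-19.87, 0) = 0
Node u (S = 72.5): V_u = 1/1.08·[0.5375·64.1250 + 0.4625·6.1250] = 34.5370
Node d (S = 32.5): V_d = 1/1.08·[0.5375·6.1250 + 0.4625·0.0000] = 3.0483
Node 0 (S = 50): V_0 = 1/1.08·[0.5375·34.5370 + 0.4625·3.0483] = 18.4940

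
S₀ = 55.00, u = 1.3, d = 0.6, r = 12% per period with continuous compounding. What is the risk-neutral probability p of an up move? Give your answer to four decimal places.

Risk-neutral probability p = (e^0.12 − 0.6)/(1.3 − 0.6) = 0.5275/0.7000 = 0.7536

p = 0.7536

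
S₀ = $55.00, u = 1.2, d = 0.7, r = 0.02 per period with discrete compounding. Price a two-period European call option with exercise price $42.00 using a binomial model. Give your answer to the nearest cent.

$16.51

Risk-neutral probability p = (1 + 0.02 − 0.7)/(1.2 − 0.7) = 0.3200/0.5000 = 0.6400
Terminal stock prices: S_uu = 79.2, S_ud = 46.2, S_dd = 26.95
Terminal payoffs (S − K): max(37.2, 0) = 37.2, max(4.2, 0) = 4.2, max(-15.05, 0) = 0
Node u (S = 66): V_u = 1/1.02·[0.6400·37.2000 + 0.3600·4.2000] = 24.8235
Node d (S = 38.5): V_d = 1/1.02·[0.6400·4.2000 + 0.3600·0.0000] = 2.6353
Node 0 (S = 55): V_0 = 1/1.02·[0.6400·24.8235 + 0.3600·2.6353] = 16.5057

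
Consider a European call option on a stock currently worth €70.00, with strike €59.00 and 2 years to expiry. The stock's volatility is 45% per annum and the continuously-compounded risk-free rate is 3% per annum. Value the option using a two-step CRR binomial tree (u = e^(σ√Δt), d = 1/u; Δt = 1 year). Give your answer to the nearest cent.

CRR parameters: u = e^(σ√Δt) = e^(0.45·√1) = 1.5683, d = 1/u = 0.6376
Per-period rate: rΔt = 0.03·1 = 0.03, so R = e^0.03 = 1.0305
Risk-neutral probability p = (e^0.03 − 0.6376)/(1.5683 − 0.6376) = 0.3928/0.9307 = 0.4221
Terminal stock prices: S_uu = 172.2, S_ud = 70, S_dd = 28.46
Terminal payoffs (S − K): max(113.2, 0) = 113.2, max(11, 0) = 11, max(-30.54, 0) = 0
Node u (S = 109.8): V_u = e^(−0.03)·[0.4221·113.1722 + 0.5779·11.0000] = 52.5256
Node d (S = 44.63): V_d = e^(−0.03)·[0.4221·11.0000 + 0.5779·0.0000] = 4.5057
Node 0 (S = 70): V_0 = e^(−0.03)·[0.4221·52.5256 + 0.5779·4.5057] = 24.0419

€24.04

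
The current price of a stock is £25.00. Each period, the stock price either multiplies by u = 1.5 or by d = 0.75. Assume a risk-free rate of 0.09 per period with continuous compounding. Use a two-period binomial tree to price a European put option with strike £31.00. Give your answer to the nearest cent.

£5.33

Risk-neutral probability p = (e^0.09 − 0.75)/(1.5 − 0.75) = 0.3442/0.7500 = 0.4589
Terminal stock prices: S_uu = 56.25, S_ud = 28.12, S_dd = 14.06
Terminal payoffs (K − S): max(-25.25, 0) = 0, max(2.875, 0) = 2.875, max(16.94, 0) = 16.94
Node u (S = 37.5): V_u = e^(−0.09)·[0.4589·0.0000 + 0.5411·2.8750] = 1.4218
Node d (S = 18.75): V_d = e^(−0.09)·[0.4589·2.8750 + 0.5411·16.9375] = 9.5819
Node 0 (S = 25): V_0 = e^(−0.09)·[0.4589·1.4218 + 0.5411·9.5819] = 5.3348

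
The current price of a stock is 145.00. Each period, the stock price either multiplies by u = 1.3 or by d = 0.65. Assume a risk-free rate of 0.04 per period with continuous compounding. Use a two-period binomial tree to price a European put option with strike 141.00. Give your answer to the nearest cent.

19.88

Risk-neutral probability p = (e^0.04 − 0.65)/(1.3 − 0.65) = 0.3908/0.6500 = 0.6012
Terminal stock prices: S_uu = 245.1, S_ud = 122.5, S_dd = 61.26
Terminal payoffs (K − S): max(-104.1, 0) = 0, max(18.47, 0) = 18.47, max(79.74, 0) = 79.74
Node u (S = 188.5): V_u = e^(−0.04)·[0.6012·0.0000 + 0.3988·18.4750] = 7.0781
Node d (S = 94.25): V_d = e^(−0.04)·[0.6012·18.4750 + 0.3988·79.7375] = 41.2213
Node 0 (S = 145): V_0 = e^(−0.04)·[0.6012·7.0781 + 0.3988·41.2213] = 19.8814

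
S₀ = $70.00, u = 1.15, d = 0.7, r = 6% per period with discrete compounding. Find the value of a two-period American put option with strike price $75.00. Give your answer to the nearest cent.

Risk-neutral probability p = (1 + 0.06 − 0.7)/(1.15 − 0.7) = 0.3600/0.4500 = 0.8000
Terminal stock prices: S_uu = 92.57, S_ud = 56.35, S_dd = 34.3
Terminal payoffs (K − S): max(-17.57, 0) = 0, max(18.65, 0) = 18.65, max(40.7, 0) = 40.7
Node u (S = 80.5): continuation = 1/1.06·[0.8000·0.0000 + 0.2000·18.6500] = 3.5189; exercise value = 0.0000 ≤ continuation, so V_u = 3.5189
Node d (S = 49): continuation = 1/1.06·[0.8000·18.6500 + 0.2000·40.7000] = 21.7547; exercise value = 26.0000 > continuation, so V_d = 26.0000 (exercise)
Node 0 (S = 70): continuation = 1/1.06·[0.8000·3.5189 + 0.2000·26.0000] = 7.5614; exercise value = 5.0000 ≤ continuation, so V_0 = 7.5614

$7.56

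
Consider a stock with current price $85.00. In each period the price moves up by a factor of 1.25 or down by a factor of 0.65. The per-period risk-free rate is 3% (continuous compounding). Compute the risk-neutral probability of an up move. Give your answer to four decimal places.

Risk-neutral probability p = (e^0.03 − 0.65)/(1.25 − 0.65) = 0.3805/0.6000 = 0.6341

p = 0.6341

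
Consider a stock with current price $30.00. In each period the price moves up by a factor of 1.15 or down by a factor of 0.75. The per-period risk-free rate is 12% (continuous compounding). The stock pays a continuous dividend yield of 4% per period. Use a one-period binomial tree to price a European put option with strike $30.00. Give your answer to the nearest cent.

Per-period risk-free factor R = e^0.12 = 1.1275; dividend-adjusted growth = e^(0.12−0.04) = 1.0833.
Risk-neutral probability p = (1.0833 − 0.75)/(1.15 − 0.75) = 0.3333/0.4000 = 0.8332
Terminal stock prices: S_u = 34.5, S_d = 22.5
Terminal payoffs (K − S): max(-4.5, 0) = 0, max(7.5, 0) = 7.5
Node 0 (S = 30): V_0 = e^(−0.12)·[0.8332·0.0000 + 0.1668·7.5000] = 1.1094

$1.11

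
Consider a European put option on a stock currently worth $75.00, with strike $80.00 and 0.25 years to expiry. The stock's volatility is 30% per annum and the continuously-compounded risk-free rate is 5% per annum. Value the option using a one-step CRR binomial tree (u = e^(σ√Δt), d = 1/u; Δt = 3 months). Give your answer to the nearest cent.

CRR parameters: u = e^(σ√Δt) = e^(0.3·√0.25) = 1.1618, d = 1/u = 0.8607
Per-period rate: rΔt = 0.05·0.25 = 0.0125, so R = e^0.0125 = 1.0126
Risk-neutral probability p = (e^0.0125 − 0.8607)/(1.1618 − 0.8607) = 0.1519/0.3011 = 0.5043
Terminal stock prices: S_u = 87.14, S_d = 64.55
Terminal payoffs (K − S): max(-7.138, 0) = 0, max(15.45, 0) = 15.45
Node 0 (S = 75): V_0 = e^(−0.0125)·[0.5043·0.0000 + 0.4957·15.4469] = 7.5613

$7.56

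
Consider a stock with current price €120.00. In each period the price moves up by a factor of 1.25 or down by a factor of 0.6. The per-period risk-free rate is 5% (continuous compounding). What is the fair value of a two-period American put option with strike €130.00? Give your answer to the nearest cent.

Risk-neutral probability p = (e^0.05 − 0.6)/(1.25 − 0.6) = 0.4513/0.6500 = 0.6943
Terminal stock prices: S_uu = 187.5, S_ud = 90, S_dd = 43.2
Terminal payoffs (K − S): max(-57.5, 0) = 0, max(40, 0) = 40, max(86.8, 0) = 86.8
Node u (S = 150): continuation = e^(−0.05)·[0.6943·0.0000 + 0.3057·40.0000] = 11.6330; exercise value = 0.0000 ≤ continuation, so V_u = 11.6330
Node d (S = 72): continuation = e^(−0.05)·[0.6943·40.0000 + 0.3057·86.8000] = 51.6598; exercise value = 58.0000 > continuation, so V_d = 58.0000 (exercise)
Node 0 (S = 120): continuation = e^(−0.05)·[0.6943·11.6330 + 0.3057·58.0000] = 24.5504; exercise value = 10.0000 ≤ continuation, so V_0 = 24.5504

€24.55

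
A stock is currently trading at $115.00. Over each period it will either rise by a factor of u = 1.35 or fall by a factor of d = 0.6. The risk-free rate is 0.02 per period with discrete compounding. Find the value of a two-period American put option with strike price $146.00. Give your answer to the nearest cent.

Risk-neutral probability p = (1 + 0.02 − 0.6)/(1.35 − 0.6) = 0.4200/0.7500 = 0.5600
Terminal stock prices: S_uu = 209.6, S_ud = 93.15, S_dd = 41.4
Terminal payoffs (K − S): max(-63.59, 0) = 0, max(52.85, 0) = 52.85, max(104.6, 0) = 104.6
Node u (S = 155.2): continuation = 1/1.02·[0.5600·0.0000 + 0.4400·52.8500] = 22.7980; exercise value = 0.0000 ≤ continuation, so V_u = 22.7980
Node d (S = 69): continuation = 1/1.02·[0.5600·52.8500 + 0.4400·104.6000] = 74.1373; exercise value = 77.0000 > continuation, so V_d = 77.0000 (exercise)
Node 0 (S = 115): continuation = 1/1.02·[0.5600·22.7980 + 0.4400·77.0000] = 45.7323; exercise value = 31.0000 ≤ continuation, so V_0 = 45.7323

$45.73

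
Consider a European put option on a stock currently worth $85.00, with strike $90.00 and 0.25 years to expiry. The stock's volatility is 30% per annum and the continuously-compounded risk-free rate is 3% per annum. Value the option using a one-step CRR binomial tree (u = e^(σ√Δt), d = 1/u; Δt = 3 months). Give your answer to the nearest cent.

CRR parameters: u = e^(σ√Δt) = e^(0.3·√0.25) = 1.1618, d = 1/u = 0.8607
Per-period rate: rΔt = 0.03·0.25 = 0.0075, so R = e^0.0075 = 1.0075
Risk-neutral probability p = (e^0.0075 − 0.8607)/(1.1618 − 0.8607) = 0.1468/0.3011 = 0.4876
Terminal stock prices: S_u = 98.76, S_d = 73.16
Terminal payoffs (K − S): max(-8.756, 0) = 0, max(16.84, 0) = 16.84
Node 0 (S = 85): V_0 = e^(−0.0075)·[0.4876·0.0000 + 0.5124·16.8398] = 8.5647

$8.56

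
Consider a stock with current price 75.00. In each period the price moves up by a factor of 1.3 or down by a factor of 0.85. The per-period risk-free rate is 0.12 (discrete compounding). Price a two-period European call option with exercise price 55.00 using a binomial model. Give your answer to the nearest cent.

Risk-neutral probability p = (1 + 0.12 − 0.85)/(1.3 − 0.85) = 0.2700/0.4500 = 0.6000
Terminal stock prices: S_uu = 126.8, S_ud = 82.88, S_dd = 54.19
Terminal payoffs (S − K): max(71.75, 0) = 71.75, max(27.88, 0) = 27.88, max(-0.8125, 0) = 0
Node u (S = 97.5): V_u = 1/1.12·[0.6000·71.7500 + 0.4000·27.8750] = 48.3929
Node d (S = 63.75): V_d = 1/1.12·[0.6000·27.8750 + 0.4000·0.0000] = 14.9330
Node 0 (S = 75): V_0 = 1/1.12·[0.6000·48.3929 + 0.4000·14.9330] = 31.2580

31.26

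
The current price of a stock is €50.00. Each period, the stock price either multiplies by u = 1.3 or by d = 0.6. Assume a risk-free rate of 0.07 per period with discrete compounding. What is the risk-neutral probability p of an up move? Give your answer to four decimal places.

Risk-neutral probability p = (1 + 0.07 − 0.6)/(1.3 − 0.6) = 0.4700/0.7000 = 0.6714

p = 0.6714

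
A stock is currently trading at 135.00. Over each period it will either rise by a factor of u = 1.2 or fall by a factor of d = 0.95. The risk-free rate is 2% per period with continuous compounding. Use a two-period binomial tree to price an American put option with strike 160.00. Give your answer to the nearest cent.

Risk-neutral probability p = (e^0.02 − 0.95)/(1.2 − 0.95) = 0.0702/0.2500 = 0.2808
Terminal stock prices: S_uu = 194.4, S_ud = 153.9, S_dd = 121.8
Terminal payoffs (K − S): max(-34.4, 0) = 0, max(6.1, 0) = 6.1, max(38.16, 0) = 38.16
Node u (S = 162): continuation = e^(−0.02)·[0.2808·0.0000 + 0.7192·6.1000] = 4.3002; exercise value = 0.0000 ≤ continuation, so V_u = 4.3002
Node d (S = 128.2): continuation = e^(−0.02)·[0.2808·6.1000 + 0.7192·38.1625] = 28.5818; exercise value = 31.7500 > continuation, so V_d = 31.7500 (exercise)
Node 0 (S = 135): continuation = e^(−0.02)·[0.2808·4.3002 + 0.7192·31.7500] = 23.5659; exercise value = 25.0000 > continuation, so V_0 = 25.0000 (exercise)

25.00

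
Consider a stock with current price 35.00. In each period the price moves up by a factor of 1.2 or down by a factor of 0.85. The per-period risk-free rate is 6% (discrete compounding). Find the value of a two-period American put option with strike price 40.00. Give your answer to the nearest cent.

5.00

Risk-neutral probability p = (1 + 0.06 − 0.85)/(1.2 − 0.85) = 0.2100/0.3500 = 0.6000
Terminal stock prices: S_uu = 50.4, S_ud = 35.7, S_dd = 25.29
Terminal payoffs (K − S): max(-10.4, 0) = 0, max(4.3, 0) = 4.3, max(14.71, 0) = 14.71
Node u (S = 42): continuation = 1/1.06·[0.6000·0.0000 + 0.4000·4.3000] = 1.6226; exercise value = 0.0000 ≤ continuation, so V_u = 1.6226
Node d (S = 29.75): continuation = 1/1.06·[0.6000·4.3000 + 0.4000·14.7125] = 7.9858; exercise value = 10.2500 > continuation, so V_d = 10.2500 (exercise)
Node 0 (S = 35): continuation = 1/1.06·[0.6000·1.6226 + 0.4000·10.2500] = 4.7864; exercise value = 5.0000 > continuation, so V_0 = 5.0000 (exercise)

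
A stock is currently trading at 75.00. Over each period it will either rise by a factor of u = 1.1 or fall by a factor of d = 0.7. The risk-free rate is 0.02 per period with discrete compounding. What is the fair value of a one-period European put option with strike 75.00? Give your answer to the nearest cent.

4.41

Risk-neutral probability p = (1 + 0.02 − 0.7)/(1.1 − 0.7) = 0.3200/0.4000 = 0.8000
Terminal stock prices: S_u = 82.5, S_d = 52.5
Terminal payoffs (K − S): max(-7.5, 0) = 0, max(22.5, 0) = 22.5
Node 0 (S = 75): V_0 = 1/1.02·[0.8000·0.0000 + 0.2000·22.5000] = 4.4118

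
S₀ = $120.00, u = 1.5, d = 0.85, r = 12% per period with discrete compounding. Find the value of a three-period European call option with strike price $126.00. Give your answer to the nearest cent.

Risk-neutral probability p = (1 + 0.12 − 0.85)/(1.5 − 0.85) = 0.2700/0.6500 = 0.4154
Terminal stock prices: S_uuu = 405, S_uud = 229.5, S_udd = 130, S_ddd = 73.69
Terminal payoffs (S − K): max(279, 0) = 279, max(103.5, 0) = 103.5, max(4.05, 0) = 4.05, max(-52.31, 0) = 0
Node uu (S = 270): V_uu = 1/1.12·[0.4154·279.0000 + 0.5846·103.5000] = 157.5000
Node ud (S = 153): V_ud = 1/1.12·[0.4154·103.5000 + 0.5846·4.0500] = 40.5000
Node dd (S = 86.7): V_dd = 1/1.12·[0.4154·4.0500 + 0.5846·0.0000] = 1.5021
Node u (S = 180): V_u = 1/1.12·[0.4154·157.5000 + 0.5846·40.5000] = 79.5536
Node d (S = 102): V_d = 1/1.12·[0.4154·40.5000 + 0.5846·1.5021] = 15.8046
Node 0 (S = 120): V_0 = 1/1.12·[0.4154·79.5536 + 0.5846·15.8046] = 37.7544

$37.75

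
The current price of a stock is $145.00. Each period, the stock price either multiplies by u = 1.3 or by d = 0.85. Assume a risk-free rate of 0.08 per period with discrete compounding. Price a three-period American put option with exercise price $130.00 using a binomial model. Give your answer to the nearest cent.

Risk-neutral probability p = (1 + 0.08 − 0.85)/(1.3 − 0.85) = 0.2300/0.4500 = 0.5111
Terminal stock prices: S_uuu = 318.6, S_uud = 208.3, S_udd = 136.2, S_ddd = 89.05
Terminal payoffs (K − S): max(-188.6, 0) = 0, max(-78.29, 0) = 0, max(-6.191, 0) = 0, max(40.95, 0) = 40.95
Node uu (S = 245.1): continuation = 1/1.08·[0.5111·0.0000 + 0.4889·0.0000] = 0.0000; exercise value = 0.0000 ≤ continuation, so V_uu = 0.0000
Node ud (S = 160.2): continuation = 1/1.08·[0.5111·0.0000 + 0.4889·0.0000] = 0.0000; exercise value = 0.0000 ≤ continuation, so V_ud = 0.0000
Node dd (S = 104.8): continuation = 1/1.08·[0.5111·0.0000 + 0.4889·40.9519] = 18.5379; exercise value = 25.2375 > continuation, so V_dd = 25.2375 (exercise)
Node u (S = 188.5): continuation = 1/1.08·[0.5111·0.0000 + 0.4889·0.0000] = 0.0000; exercise value = 0.0000 ≤ continuation, so V_u = 0.0000
Node d (S = 123.2): continuation = 1/1.08·[0.5111·0.0000 + 0.4889·25.2375] = 11.4244; exercise value = 6.7500 ≤ continuation, so V_d = 11.4244
Node 0 (S = 145): continuation = 1/1.08·[0.5111·0.0000 + 0.4889·11.4244] = 5.1715; exercise value = 0.0000 ≤ continuation, so V_0 = 5.1715

$5.17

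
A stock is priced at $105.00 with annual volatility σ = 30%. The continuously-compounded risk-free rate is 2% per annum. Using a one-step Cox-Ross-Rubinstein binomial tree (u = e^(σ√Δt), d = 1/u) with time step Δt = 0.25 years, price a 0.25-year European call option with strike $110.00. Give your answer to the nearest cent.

$5.72

CRR parameters: u = e^(σ√Δt) = e^(0.3·√0.25) = 1.1618, d = 1/u = 0.8607
Per-period rate: rΔt = 0.02·0.25 = 0.005, so R = e^0.005 = 1.0050
Risk-neutral probability p = (e^0.005 − 0.8607)/(1.1618 − 0.8607) = 0.1443/0.3011 = 0.4792
Terminal stock prices: S_u = 122, S_d = 90.37
Terminal payoffs (S − K): max(11.99, 0) = 11.99, max(-19.63, 0) = 0
Node 0 (S = 105): V_0 = e^(−0.005)·[0.4792·11.9926 + 0.5208·0.0000] = 5.7184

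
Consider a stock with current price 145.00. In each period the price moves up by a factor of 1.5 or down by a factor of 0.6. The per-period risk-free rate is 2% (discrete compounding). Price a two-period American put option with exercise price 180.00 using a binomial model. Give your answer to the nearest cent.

Risk-neutral probability p = (1 + 0.02 − 0.6)/(1.5 − 0.6) = 0.4200/0.9000 = 0.4667
Terminal stock prices: S_uu = 326.2, S_ud = 130.5, S_dd = 52.2
Terminal payoffs (K − S): max(-146.2, 0) = 0, max(49.5, 0) = 49.5, max(127.8, 0) = 127.8
Node u (S = 217.5): continuation = 1/1.02·[0.4667·0.0000 + 0.5333·49.5000] = 25.8824; exercise value = 0.0000 ≤ continuation, so V_u = 25.8824
Node d (S = 87): continuation = 1/1.02·[0.4667·49.5000 + 0.5333·127.8000] = 89.4706; exercise value = 93.0000 > continuation, so V_d = 93.0000 (exercise)
Node 0 (S = 145): continuation = 1/1.02·[0.4667·25.8824 + 0.5333·93.0000] = 60.4691; exercise value = 35.0000 ≤ continuation, so V_0 = 60.4691

60.47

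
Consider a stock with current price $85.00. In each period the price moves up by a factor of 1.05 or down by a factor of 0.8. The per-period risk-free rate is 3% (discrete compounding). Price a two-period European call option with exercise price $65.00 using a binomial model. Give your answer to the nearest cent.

$23.80

Risk-neutral probability p = (1 + 0.03 − 0.8)/(1.05 − 0.8) = 0.2300/0.2500 = 0.9200
Terminal stock prices: S_uu = 93.71, S_ud = 71.4, S_dd = 54.4
Terminal payoffs (S − K): max(28.71, 0) = 28.71, max(6.4, 0) = 6.4, max(-10.6, 0) = 0
Node u (S = 89.25): V_u = 1/1.03·[0.9200·28.7125 + 0.0800·6.4000] = 26.1432
Node d (S = 68): V_d = 1/1.03·[0.9200·6.4000 + 0.0800·0.0000] = 5.7165
Node 0 (S = 85): V_0 = 1/1.03·[0.9200·26.1432 + 0.0800·5.7165] = 23.7952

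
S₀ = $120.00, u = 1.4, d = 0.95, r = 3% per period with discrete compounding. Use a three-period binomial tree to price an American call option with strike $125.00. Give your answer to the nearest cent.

Risk-neutral probability p = (1 + 0.03 − 0.95)/(1.4 − 0.95) = 0.0800/0.4500 = 0.1778
Terminal stock prices: S_uuu = 329.3, S_uud = 223.4, S_udd = 151.6, S_ddd = 102.9
Terminal payoffs (S − K): max(204.3, 0) = 204.3, max(98.44, 0) = 98.44, max(26.62, 0) = 26.62, max(-22.12, 0) = 0
Node uu (S = 235.2): continuation = 1/1.03·[0.1778·204.2800 + 0.8222·98.4400] = 113.8408; exercise value = 110.2000 ≤ continuation, so V_uu = 113.8408
Node ud (S = 159.6): continuation = 1/1.03·[0.1778·98.4400 + 0.8222·26.6200] = 38.2408; exercise value = 34.6000 ≤ continuation, so V_ud = 38.2408
Node dd (S = 108.3): continuation = 1/1.03·[0.1778·26.6200 + 0.8222·0.0000] = 4.5946; exercise value = 0.0000 ≤ continuation, so V_dd = 4.5946
Node u (S = 168): continuation = 1/1.03·[0.1778·113.8408 + 0.8222·38.2408] = 50.1755; exercise value = 43.0000 ≤ continuation, so V_u = 50.1755
Node d (S = 114): continuation = 1/1.03·[0.1778·38.2408 + 0.8222·4.5946] = 10.2681; exercise value = 0.0000 ≤ continuation, so V_d = 10.2681
Node 0 (S = 120): continuation = 1/1.03·[0.1778·50.1755 + 0.8222·10.2681] = 16.8570; exercise value = 0.0000 ≤ continuation, so V_0 = 16.8570

$16.86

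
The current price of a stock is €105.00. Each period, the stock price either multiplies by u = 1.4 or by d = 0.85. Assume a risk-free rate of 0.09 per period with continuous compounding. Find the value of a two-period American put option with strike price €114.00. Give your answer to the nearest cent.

€12.58

Risk-neutral probability p = (e^0.09 − 0.85)/(1.4 − 0.85) = 0.2442/0.5500 = 0.4440
Terminal stock prices: S_uu = 205.8, S_ud = 125, S_dd = 75.86
Terminal payoffs (K − S): max(-91.8, 0) = 0, max(-10.95, 0) = 0, max(38.14, 0) = 38.14
Node u (S = 147): continuation = e^(−0.09)·[0.4440·0.0000 + 0.5560·0.0000] = 0.0000; exercise value = 0.0000 ≤ continuation, so V_u = 0.0000
Node d (S = 89.25): continuation = e^(−0.09)·[0.4440·0.0000 + 0.5560·38.1375] = 19.3810; exercise value = 24.7500 > continuation, so V_d = 24.7500 (exercise)
Node 0 (S = 105): continuation = e^(−0.09)·[0.4440·0.0000 + 0.5560·24.7500] = 12.5777; exercise value = 9.0000 ≤ continuation, so V_0 = 12.5777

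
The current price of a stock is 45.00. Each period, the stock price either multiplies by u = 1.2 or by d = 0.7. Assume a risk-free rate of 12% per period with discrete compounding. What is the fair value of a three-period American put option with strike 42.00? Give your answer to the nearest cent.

1.95

Risk-neutral probability p = (1 + 0.12 − 0.7)/(1.2 − 0.7) = 0.4200/0.5000 = 0.8400
Terminal stock prices: S_uuu = 77.76, S_uud = 45.36, S_udd = 26.46, S_ddd = 15.43
Terminal payoffs (K − S): max(-35.76, 0) = 0, max(-3.36, 0) = 0, max(15.54, 0) = 15.54, max(26.57, 0) = 26.57
Node uu (S = 64.8): continuation = 1/1.12·[0.8400·0.0000 + 0.1600·0.0000] = 0.0000; exercise value = 0.0000 ≤ continuation, so V_uu = 0.0000
Node ud (S = 37.8): continuation = 1/1.12·[0.8400·0.0000 + 0.1600·15.5400] = 2.2200; exercise value = 4.2000 > continuation, so V_ud = 4.2000 (exercise)
Node dd (S = 22.05): continuation = 1/1.12·[0.8400·15.5400 + 0.1600·26.5650] = 15.4500; exercise value = 19.9500 > continuation, so V_dd = 19.9500 (exercise)
Node u (S = 54): continuation = 1/1.12·[0.8400·0.0000 + 0.1600·4.2000] = 0.6000; exercise value = 0.0000 ≤ continuation, so V_u = 0.6000
Node d (S = 31.5): continuation = 1/1.12·[0.8400·4.2000 + 0.1600·19.9500] = 6.0000; exercise value = 10.5000 > continuation, so V_d = 10.5000 (exercise)
Node 0 (S = 45): continuation = 1/1.12·[0.8400·0.6000 + 0.1600·10.5000] = 1.9500; exercise value = 0.0000 ≤ continuation, so V_0 = 1.9500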